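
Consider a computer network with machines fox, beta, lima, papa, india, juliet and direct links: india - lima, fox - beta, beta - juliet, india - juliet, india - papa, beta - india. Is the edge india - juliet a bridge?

No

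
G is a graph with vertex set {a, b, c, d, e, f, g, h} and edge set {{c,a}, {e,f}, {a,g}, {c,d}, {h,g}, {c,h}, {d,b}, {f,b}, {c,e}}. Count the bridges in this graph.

The edges on the cycle c-e-f-b-d-c are not bridges since each lies on that cycle.
Every edge lies on some cycle, so there are no bridges.

0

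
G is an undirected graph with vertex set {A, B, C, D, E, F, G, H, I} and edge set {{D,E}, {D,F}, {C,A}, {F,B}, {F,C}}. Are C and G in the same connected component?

No

The component containing C is {A, B, C, D, E, F}, and G is not in it.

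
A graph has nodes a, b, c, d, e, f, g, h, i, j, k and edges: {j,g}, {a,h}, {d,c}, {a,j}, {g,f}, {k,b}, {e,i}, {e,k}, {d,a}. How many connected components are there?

Starting from b we can reach b, e, i, k. That is one component of size 4.
Starting from a we can reach a, c, d, f, g, h, j. That is one component of size 7.
Total: 2 components.

2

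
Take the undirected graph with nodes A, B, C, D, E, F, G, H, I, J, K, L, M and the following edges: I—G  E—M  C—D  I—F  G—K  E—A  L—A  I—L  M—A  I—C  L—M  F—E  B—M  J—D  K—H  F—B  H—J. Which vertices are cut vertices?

Removing I increases the component count from 1 to 2, so I is a cut vertex.
By contrast removing F leaves 1 component; it is not a cut vertex. No other vertex is a cut vertex either.

I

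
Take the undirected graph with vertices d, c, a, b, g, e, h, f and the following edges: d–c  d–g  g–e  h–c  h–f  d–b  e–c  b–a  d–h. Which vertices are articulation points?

b, d, h

Removing b increases the component count from 1 to 2, so b is a cut vertex.
Removing d increases the component count from 1 to 2, so d is a cut vertex.
Removing h increases the component count from 1 to 2, so h is a cut vertex.
By contrast removing c leaves 1 component; it is not a cut vertex. No other vertex is a cut vertex either.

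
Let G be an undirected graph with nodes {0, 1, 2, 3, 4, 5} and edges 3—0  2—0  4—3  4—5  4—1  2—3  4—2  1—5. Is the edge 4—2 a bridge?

No

After removing 4—2, the path 4-3-2 still connects them, so the edge is not a bridge.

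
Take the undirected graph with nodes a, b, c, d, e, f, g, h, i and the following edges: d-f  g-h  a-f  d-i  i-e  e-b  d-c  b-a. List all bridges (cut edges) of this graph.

c-d, g-h

The edges on the cycle d-i-e-b-a-f-d are not bridges since each lies on that cycle.
But removing d-c disconnects d from c; removing h-g disconnects h from g — these are bridges.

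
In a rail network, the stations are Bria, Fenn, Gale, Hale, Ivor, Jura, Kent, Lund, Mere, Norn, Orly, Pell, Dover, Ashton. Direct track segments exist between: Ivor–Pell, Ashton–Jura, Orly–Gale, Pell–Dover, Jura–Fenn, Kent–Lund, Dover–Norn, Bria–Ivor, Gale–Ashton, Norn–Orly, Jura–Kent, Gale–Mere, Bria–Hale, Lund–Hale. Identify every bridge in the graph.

The edges on the cycle Bria-Ivor-Pell-Dover-Norn-Orly-Gale-Ashton-Jura-Kent-Lund-Hale-Bria are not bridges since each lies on that cycle.
But removing Mere–Gale disconnects Mere from Gale; removing Jura–Fenn disconnects Jura from Fenn — these are bridges.

Fenn-Jura, Gale-Mere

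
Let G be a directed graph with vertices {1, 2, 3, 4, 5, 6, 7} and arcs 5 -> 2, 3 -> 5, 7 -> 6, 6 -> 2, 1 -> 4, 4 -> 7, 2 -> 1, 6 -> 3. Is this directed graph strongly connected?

From 2 we can reach every vertex (1, 2, 3, 4, 5, 6, 7), and every vertex can reach 2 (1, 2, 3, 4, 5, 6, 7). So the whole graph is one strongly connected component.

Yes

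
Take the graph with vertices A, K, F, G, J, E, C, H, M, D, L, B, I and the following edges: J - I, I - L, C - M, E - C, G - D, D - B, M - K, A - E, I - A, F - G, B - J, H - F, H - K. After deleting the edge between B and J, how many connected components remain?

B and J are still connected via B-D-G-F-H-K-M-C-E-A-I-J, so the component count stays at 1.

1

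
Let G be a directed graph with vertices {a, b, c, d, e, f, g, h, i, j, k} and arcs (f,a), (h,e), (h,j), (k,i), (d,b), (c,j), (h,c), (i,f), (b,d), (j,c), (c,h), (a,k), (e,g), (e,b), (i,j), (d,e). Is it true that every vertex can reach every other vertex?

No

There is no directed path from c to k, so the graph is not strongly connected.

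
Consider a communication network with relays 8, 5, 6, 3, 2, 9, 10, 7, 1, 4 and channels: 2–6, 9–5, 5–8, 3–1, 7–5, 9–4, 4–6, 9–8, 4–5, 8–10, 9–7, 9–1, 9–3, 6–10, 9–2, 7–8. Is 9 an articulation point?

Deleting 9 raises the number of components from 1 to 2, so 9 is a cut vertex.

Yes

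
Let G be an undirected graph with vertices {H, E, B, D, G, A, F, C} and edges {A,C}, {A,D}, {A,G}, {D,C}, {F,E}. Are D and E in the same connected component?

The component containing D is {A, C, D, G}, and E is not in it.

No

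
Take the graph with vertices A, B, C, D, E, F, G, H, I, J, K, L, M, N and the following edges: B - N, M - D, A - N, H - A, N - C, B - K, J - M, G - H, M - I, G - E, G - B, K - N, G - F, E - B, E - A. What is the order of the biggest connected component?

L is isolated — a component by itself.
Starting from D we can reach D, I, J, M. That is one component of size 4.
Starting from A we can reach A, B, C, E, F, G, H, K, N. That is one component of size 9.
The largest has 9 vertices.

9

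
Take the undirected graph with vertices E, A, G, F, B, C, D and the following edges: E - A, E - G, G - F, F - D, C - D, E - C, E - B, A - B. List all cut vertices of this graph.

E

Removing E increases the component count from 1 to 2, so E is a cut vertex.
By contrast removing D leaves 1 component; it is not a cut vertex. No other vertex is a cut vertex either.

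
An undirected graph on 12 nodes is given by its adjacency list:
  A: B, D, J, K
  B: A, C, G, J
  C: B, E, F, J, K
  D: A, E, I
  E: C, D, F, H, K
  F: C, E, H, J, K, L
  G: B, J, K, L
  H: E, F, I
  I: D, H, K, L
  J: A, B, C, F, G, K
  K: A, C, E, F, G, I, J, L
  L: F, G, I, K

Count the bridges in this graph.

0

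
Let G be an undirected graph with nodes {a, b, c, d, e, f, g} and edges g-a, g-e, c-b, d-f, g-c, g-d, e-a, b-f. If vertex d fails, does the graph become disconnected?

Deleting d leaves 1 component (was 1) (its neighbors f, g remain connected to each other), so d is not a cut vertex.

No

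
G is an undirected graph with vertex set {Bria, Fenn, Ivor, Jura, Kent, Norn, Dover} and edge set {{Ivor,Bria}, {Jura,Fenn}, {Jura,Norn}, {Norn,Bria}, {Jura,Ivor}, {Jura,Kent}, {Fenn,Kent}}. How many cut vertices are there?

Removing Jura increases the component count from 2 to 3, so Jura is a cut vertex.
By contrast removing Kent leaves 2 components; it is not a cut vertex. No other vertex is a cut vertex either.

1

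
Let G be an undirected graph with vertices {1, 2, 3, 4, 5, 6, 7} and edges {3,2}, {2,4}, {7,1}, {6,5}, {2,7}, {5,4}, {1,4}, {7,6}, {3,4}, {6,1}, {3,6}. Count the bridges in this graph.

The edges on the cycle 6-1-4-5-6 are not bridges since each lies on that cycle.
Every edge lies on some cycle, so there are no bridges.

0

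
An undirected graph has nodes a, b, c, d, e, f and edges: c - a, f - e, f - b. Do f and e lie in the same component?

Yes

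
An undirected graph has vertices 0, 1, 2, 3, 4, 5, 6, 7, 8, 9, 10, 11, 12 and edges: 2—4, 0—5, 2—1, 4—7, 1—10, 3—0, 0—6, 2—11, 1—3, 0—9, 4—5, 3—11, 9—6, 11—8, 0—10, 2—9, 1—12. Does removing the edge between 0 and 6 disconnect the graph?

After removing 0—6, the path 0-9-6 still connects them, so the edge is not a bridge.

No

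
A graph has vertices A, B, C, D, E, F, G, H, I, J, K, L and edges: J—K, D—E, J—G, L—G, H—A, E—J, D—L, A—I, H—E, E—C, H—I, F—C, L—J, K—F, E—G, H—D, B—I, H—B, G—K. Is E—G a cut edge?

After removing E—G, the path E-J-G still connects them, so the edge is not a bridge.

No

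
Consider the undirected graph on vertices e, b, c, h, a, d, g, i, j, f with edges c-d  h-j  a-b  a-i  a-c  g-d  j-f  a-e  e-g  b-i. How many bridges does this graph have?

The edges on the cycle a-b-i-a are not bridges since each lies on that cycle.
But removing j-f disconnects j from f; removing j-h disconnects j from h — these are bridges.
That makes 2 bridges.

2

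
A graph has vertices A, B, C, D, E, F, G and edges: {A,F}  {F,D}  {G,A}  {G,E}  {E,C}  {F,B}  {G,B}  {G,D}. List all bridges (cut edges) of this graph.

C-E, E-G

The edges on the cycle G-A-F-B-G are not bridges since each lies on that cycle.
But removing E-G disconnects E from G; removing E-C disconnects E from C — these are bridges.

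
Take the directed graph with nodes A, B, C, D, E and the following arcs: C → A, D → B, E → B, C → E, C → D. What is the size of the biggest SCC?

1

{B} is an SCC by itself.
{E} is an SCC by itself.
{D} is an SCC by itself.
{A} is an SCC by itself.
{C} is an SCC by itself.
The largest has 1 vertex.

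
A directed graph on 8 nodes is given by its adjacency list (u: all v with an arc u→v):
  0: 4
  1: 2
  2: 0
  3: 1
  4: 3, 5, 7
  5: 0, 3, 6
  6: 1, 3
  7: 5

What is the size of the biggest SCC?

{0, 1, 2, 3, 4, 5, 6, 7} are all mutually reachable — one SCC of size 8.
The largest has 8 vertices.

8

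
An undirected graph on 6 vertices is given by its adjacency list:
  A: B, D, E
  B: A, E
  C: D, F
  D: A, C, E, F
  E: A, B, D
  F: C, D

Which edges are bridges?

The edges on the cycle D-C-F-D are not bridges since each lies on that cycle.
Every edge lies on some cycle, so there are no bridges.

none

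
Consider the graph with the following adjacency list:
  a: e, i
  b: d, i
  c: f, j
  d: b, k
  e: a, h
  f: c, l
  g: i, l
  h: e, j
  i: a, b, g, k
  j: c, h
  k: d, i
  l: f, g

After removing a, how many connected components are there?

1

With a gone, the remaining components are: {b, c, d, e, f, g, h, i, j, k, l}.
That is 1 component.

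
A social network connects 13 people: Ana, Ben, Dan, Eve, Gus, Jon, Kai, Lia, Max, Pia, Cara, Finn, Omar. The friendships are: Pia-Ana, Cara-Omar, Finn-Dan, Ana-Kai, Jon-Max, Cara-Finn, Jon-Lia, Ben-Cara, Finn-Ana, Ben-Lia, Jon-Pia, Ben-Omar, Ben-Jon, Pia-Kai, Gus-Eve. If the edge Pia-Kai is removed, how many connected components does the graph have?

Pia and Kai are still connected via Pia-Ana-Kai, so the component count stays at 2.

2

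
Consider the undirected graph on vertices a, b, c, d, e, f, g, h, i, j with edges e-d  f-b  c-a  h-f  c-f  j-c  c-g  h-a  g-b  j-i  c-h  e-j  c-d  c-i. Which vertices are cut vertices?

c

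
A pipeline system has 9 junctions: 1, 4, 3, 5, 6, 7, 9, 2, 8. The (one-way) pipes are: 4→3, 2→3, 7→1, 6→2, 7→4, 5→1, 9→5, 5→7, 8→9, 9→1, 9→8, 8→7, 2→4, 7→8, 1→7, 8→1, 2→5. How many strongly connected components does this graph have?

5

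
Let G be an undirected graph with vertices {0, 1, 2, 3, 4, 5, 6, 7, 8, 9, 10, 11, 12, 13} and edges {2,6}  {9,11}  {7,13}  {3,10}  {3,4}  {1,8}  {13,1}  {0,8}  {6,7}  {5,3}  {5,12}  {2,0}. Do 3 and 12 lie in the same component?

Yes

From 3 we can reach 3, 4, 5, 10, 12, which includes 12.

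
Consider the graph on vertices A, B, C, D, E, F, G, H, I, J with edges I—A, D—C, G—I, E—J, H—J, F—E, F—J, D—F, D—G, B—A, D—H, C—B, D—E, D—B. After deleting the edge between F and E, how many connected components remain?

1

F and E are still connected via F-D-E, so the component count stays at 1.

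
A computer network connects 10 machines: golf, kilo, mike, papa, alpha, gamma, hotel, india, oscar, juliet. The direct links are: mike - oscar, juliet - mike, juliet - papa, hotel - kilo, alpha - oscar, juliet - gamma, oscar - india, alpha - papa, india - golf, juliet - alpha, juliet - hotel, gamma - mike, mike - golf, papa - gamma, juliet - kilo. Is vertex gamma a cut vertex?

No

Deleting gamma leaves 1 component (was 1) (its neighbors mike, papa, juliet remain connected to each other), so gamma is not a cut vertex.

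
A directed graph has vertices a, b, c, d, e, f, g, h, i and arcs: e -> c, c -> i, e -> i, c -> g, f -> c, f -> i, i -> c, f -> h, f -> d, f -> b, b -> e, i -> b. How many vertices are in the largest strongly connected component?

{b, c, e, i} are all mutually reachable — one SCC of size 4.
{f} is an SCC by itself.
{h} is an SCC by itself.
{a} is an SCC by itself.
{g} is an SCC by itself.
(and 1 more singleton SCC)
The largest has 4 vertices.

4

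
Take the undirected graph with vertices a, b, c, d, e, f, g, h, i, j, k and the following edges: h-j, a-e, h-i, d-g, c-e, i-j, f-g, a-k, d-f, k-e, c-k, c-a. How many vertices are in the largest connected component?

4

b is isolated — a component by itself.
Starting from h we can reach h, i, j. That is one component of size 3.
Starting from d we can reach d, f, g. That is one component of size 3.
Starting from a we can reach a, c, e, k. That is one component of size 4.
The largest has 4 vertices.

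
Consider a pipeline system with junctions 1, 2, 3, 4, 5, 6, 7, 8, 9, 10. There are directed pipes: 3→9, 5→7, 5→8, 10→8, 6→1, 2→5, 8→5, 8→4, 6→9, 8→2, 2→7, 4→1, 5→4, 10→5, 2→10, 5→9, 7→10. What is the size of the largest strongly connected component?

5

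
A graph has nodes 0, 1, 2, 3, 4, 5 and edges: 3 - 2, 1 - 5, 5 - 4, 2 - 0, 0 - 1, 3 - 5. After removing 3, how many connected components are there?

1

With 3 gone, the remaining components are: {0, 1, 2, 4, 5}.
That is 1 component.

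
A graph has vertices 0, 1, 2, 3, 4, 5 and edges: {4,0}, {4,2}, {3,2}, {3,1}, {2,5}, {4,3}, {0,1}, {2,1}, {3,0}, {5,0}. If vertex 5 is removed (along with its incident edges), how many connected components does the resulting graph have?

1

With 5 gone, the remaining components are: {0, 1, 2, 3, 4}.
That is 1 component.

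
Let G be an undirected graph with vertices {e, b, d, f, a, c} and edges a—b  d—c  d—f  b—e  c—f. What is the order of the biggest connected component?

Starting from c we can reach c, d, f. That is one component of size 3.
Starting from a we can reach a, b, e. That is one component of size 3.
The largest has 3 vertices.

3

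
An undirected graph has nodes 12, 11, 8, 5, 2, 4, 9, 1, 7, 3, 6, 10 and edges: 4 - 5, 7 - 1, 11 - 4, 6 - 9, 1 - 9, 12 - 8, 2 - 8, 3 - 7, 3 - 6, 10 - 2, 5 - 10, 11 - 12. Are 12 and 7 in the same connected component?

The component containing 12 is {2, 4, 5, 8, 10, 11, 12}, and 7 is not in it.

No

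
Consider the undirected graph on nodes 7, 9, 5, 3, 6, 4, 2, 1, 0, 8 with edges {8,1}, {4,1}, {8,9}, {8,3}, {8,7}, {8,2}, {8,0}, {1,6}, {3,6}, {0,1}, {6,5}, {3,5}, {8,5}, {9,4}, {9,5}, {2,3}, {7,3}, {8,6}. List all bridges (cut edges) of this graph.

The edges on the cycle 8-0-1-4-9-8 are not bridges since each lies on that cycle.
Every edge lies on some cycle, so there are no bridges.

none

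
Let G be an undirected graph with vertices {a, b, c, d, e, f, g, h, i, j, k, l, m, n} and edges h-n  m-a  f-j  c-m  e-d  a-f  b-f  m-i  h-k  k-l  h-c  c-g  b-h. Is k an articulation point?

Deleting k raises the number of components from 2 to 3, so k is a cut vertex.

Yes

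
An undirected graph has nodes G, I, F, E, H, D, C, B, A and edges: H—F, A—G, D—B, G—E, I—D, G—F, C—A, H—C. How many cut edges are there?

3

The edges on the cycle H-C-A-G-F-H are not bridges since each lies on that cycle.
But removing I—D disconnects I from D; removing G—E disconnects G from E; removing B—D disconnects B from D — these are bridges.
That makes 3 bridges.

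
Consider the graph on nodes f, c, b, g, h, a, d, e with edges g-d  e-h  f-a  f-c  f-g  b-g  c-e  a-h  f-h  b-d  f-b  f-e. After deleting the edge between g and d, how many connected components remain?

1

g and d are still connected via g-b-d, so the component count stays at 1.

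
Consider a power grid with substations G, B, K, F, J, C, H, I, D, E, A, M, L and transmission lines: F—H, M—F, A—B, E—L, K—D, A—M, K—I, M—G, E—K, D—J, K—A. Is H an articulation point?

Deleting H leaves 2 components (was 2), so H is not a cut vertex.

No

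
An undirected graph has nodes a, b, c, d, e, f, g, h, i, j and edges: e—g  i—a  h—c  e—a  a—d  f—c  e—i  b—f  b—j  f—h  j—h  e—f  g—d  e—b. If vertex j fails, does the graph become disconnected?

No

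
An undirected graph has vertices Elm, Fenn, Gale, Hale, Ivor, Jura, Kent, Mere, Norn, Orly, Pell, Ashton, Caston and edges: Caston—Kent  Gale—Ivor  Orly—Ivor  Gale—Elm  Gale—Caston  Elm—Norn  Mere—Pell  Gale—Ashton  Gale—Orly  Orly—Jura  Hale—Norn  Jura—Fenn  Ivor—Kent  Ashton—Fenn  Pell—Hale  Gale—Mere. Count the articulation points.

Removing Gale increases the component count from 1 to 2, so Gale is a cut vertex.
By contrast removing Caston leaves 1 component; it is not a cut vertex. No other vertex is a cut vertex either.

1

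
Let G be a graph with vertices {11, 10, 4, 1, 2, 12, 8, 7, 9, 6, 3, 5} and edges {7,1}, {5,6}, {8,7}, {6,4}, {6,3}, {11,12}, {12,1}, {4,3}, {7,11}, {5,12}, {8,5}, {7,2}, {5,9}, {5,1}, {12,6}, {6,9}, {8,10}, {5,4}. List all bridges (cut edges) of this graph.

10-8, 2-7

The edges on the cycle 8-7-11-12-5-8 are not bridges since each lies on that cycle.
But removing 10 - 8 disconnects 10 from 8; removing 7 - 2 disconnects 7 from 2 — these are bridges.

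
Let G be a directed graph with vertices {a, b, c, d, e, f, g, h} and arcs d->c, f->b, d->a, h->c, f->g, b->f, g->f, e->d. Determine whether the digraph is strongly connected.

No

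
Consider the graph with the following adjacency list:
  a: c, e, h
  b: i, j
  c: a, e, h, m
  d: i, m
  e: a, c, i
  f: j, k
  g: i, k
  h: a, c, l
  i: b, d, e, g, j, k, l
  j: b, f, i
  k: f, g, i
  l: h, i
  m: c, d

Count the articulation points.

1

Removing i increases the component count from 1 to 2, so i is a cut vertex.
By contrast removing j leaves 1 component; it is not a cut vertex. No other vertex is a cut vertex either.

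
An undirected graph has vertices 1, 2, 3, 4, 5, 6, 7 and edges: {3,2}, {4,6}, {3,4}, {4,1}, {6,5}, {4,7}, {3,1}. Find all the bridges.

2-3, 4-6, 4-7, 5-6

The edges on the cycle 3-4-1-3 are not bridges since each lies on that cycle.
But removing 4 - 6 disconnects 4 from 6; removing 4 - 7 disconnects 4 from 7; removing 6 - 5 disconnects 6 from 5; removing 3 - 2 disconnects 3 from 2 — these are bridges.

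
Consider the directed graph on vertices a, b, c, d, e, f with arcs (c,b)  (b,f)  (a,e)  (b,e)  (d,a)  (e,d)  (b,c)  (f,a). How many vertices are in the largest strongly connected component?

3

{a, d, e} are all mutually reachable — one SCC of size 3.
{b, c} are all mutually reachable — one SCC of size 2.
{f} is an SCC by itself.
The largest has 3 vertices.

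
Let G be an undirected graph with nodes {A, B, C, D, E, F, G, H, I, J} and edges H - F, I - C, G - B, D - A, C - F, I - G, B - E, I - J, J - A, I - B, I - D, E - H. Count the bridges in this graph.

0

The edges on the cycle I-J-A-D-I are not bridges since each lies on that cycle.
Every edge lies on some cycle, so there are no bridges.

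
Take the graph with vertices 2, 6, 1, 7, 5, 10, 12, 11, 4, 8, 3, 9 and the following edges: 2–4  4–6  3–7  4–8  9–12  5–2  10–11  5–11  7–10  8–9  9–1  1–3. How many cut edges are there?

The edges on the cycle 5-2-4-8-9-1-3-7-10-11-5 are not bridges since each lies on that cycle.
But removing 12–9 disconnects 12 from 9; removing 4–6 disconnects 4 from 6 — these are bridges.
That makes 2 bridges.

2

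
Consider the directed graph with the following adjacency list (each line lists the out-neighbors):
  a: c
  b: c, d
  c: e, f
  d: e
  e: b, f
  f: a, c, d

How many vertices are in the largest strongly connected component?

{a, b, c, d, e, f} are all mutually reachable — one SCC of size 6.
The largest has 6 vertices.

6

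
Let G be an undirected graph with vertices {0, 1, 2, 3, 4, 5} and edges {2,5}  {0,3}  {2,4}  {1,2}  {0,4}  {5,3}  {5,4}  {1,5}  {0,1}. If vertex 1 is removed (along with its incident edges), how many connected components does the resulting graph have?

With 1 gone, the remaining components are: {0, 2, 3, 4, 5}.
That is 1 component.

1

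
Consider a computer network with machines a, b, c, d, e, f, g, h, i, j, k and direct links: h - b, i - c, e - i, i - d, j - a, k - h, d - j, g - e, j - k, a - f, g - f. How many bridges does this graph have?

The edges on the cycle g-e-i-d-j-a-f-g are not bridges since each lies on that cycle.
But removing c - i disconnects c from i; removing h - b disconnects h from b; removing h - k disconnects h from k; removing j - k disconnects j from k — these are bridges.
That makes 4 bridges.

4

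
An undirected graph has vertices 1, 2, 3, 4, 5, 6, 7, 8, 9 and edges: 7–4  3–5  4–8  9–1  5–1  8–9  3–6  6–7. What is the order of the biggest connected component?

8

2 is isolated — a component by itself.
Starting from 1 we can reach 1, 3, 4, 5, 6, 7, 8, 9. That is one component of size 8.
The largest has 8 vertices.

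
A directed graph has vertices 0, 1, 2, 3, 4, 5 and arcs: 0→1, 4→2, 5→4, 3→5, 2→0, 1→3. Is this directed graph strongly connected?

Yes

From 2 we can reach every vertex (0, 1, 2, 3, 4, 5), and every vertex can reach 2 (0, 1, 2, 3, 4, 5). So the whole graph is one strongly connected component.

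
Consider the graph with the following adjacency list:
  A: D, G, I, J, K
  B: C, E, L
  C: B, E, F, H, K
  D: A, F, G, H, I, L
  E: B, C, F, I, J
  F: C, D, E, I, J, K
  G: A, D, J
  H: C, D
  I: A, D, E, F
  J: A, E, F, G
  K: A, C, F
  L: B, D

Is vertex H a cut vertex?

No

Deleting H leaves 1 component (was 1) (its neighbors C, D remain connected to each other), so H is not a cut vertex.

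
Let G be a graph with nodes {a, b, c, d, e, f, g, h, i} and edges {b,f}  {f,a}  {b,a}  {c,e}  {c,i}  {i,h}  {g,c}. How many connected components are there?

3

d is isolated — a component by itself.
Starting from a we can reach a, b, f. That is one component of size 3.
Starting from c we can reach c, e, g, h, i. That is one component of size 5.
Total: 3 components.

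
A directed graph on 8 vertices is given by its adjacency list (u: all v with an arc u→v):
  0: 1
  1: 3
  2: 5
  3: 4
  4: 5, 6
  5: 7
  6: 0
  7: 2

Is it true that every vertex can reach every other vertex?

No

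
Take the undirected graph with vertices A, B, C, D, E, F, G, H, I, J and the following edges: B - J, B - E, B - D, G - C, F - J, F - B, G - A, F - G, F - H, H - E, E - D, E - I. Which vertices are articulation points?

E, F, G

Removing E increases the component count from 1 to 2, so E is a cut vertex.
Removing F increases the component count from 1 to 2, so F is a cut vertex.
Removing G increases the component count from 1 to 3, so G is a cut vertex.
By contrast removing H leaves 1 component; it is not a cut vertex. No other vertex is a cut vertex either.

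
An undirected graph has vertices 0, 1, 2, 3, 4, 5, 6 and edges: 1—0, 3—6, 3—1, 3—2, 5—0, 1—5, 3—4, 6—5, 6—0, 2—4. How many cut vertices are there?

1

Removing 3 increases the component count from 1 to 2, so 3 is a cut vertex.
By contrast removing 4 leaves 1 component; it is not a cut vertex. No other vertex is a cut vertex either.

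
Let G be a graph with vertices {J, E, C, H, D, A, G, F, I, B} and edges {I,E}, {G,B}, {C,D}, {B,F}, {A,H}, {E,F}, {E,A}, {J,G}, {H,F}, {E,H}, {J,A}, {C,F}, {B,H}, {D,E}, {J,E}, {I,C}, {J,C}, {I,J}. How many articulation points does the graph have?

Removing E, for instance, still leaves 1 component. No single vertex removal increases the component count — the graph has no articulation points.

0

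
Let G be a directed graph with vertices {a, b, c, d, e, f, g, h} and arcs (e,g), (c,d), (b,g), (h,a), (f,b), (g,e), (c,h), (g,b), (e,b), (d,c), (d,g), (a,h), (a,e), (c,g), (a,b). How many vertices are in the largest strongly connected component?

{b, e, g} are all mutually reachable — one SCC of size 3.
{c, d} are all mutually reachable — one SCC of size 2.
{a, h} are all mutually reachable — one SCC of size 2.
{f} is an SCC by itself.
The largest has 3 vertices.

3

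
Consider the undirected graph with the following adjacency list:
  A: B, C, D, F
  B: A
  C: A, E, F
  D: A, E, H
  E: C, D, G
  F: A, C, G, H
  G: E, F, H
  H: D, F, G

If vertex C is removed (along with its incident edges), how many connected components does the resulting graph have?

1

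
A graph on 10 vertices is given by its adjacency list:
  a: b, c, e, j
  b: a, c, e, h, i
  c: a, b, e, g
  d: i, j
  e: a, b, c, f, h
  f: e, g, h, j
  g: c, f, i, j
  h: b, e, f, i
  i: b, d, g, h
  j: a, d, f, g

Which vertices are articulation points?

Removing i, for instance, still leaves 1 component. No single vertex removal increases the component count — the graph has no articulation points.

none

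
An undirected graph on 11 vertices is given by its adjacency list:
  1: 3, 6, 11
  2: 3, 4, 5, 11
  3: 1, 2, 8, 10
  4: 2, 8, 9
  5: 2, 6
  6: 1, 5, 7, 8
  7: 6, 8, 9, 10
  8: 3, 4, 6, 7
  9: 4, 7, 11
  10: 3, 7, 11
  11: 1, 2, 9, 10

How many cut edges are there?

0

The edges on the cycle 11-2-5-6-8-7-9-11 are not bridges since each lies on that cycle.
Every edge lies on some cycle, so there are no bridges.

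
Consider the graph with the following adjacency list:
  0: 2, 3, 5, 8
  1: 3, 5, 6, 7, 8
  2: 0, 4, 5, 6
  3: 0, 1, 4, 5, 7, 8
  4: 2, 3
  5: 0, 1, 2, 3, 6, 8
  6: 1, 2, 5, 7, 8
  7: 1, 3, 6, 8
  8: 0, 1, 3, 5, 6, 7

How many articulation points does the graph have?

0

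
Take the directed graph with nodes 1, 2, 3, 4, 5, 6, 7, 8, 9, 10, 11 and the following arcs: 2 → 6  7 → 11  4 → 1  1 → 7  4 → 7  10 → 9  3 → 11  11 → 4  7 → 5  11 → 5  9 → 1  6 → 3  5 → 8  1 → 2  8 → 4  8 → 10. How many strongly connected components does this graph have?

1

{1, 2, 3, 4, 5, 6, 7, 8, 9, 10, 11} are all mutually reachable — one SCC of size 11.
That gives 1 strongly connected component.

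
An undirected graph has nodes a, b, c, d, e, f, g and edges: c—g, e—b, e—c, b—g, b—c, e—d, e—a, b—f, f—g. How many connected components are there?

1

Starting from a we can reach a, b, c, d, e, f, g. That is one component of size 7.
Total: 1 component.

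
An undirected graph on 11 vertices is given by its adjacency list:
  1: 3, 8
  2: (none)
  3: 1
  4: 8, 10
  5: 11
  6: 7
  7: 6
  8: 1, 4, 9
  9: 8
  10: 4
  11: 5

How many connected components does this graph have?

4

2 is isolated — a component by itself.
Starting from 5 we can reach 5, 11. That is one component of size 2.
Starting from 6 we can reach 6, 7. That is one component of size 2.
Starting from 1 we can reach 1, 3, 4, 8, 9, 10. That is one component of size 6.
Total: 4 components.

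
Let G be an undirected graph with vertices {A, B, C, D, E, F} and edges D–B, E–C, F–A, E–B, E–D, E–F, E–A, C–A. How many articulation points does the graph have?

Removing E increases the component count from 1 to 2, so E is a cut vertex.
By contrast removing F leaves 1 component; it is not a cut vertex. No other vertex is a cut vertex either.

1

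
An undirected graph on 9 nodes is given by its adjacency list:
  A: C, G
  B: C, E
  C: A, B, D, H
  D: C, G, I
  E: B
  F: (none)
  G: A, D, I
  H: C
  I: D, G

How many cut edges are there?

3

The edges on the cycle D-G-A-C-D are not bridges since each lies on that cycle.
But removing H-C disconnects H from C; removing B-C disconnects B from C; removing E-B disconnects E from B — these are bridges.
That makes 3 bridges.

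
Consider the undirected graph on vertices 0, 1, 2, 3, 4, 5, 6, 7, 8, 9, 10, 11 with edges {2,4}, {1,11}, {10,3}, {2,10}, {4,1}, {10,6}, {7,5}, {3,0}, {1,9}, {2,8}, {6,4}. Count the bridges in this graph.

7

The edges on the cycle 2-10-6-4-2 are not bridges since each lies on that cycle.
But removing 4—1 disconnects 4 from 1; removing 1—9 disconnects 1 from 9; removing 3—0 disconnects 3 from 0; removing 2—8 disconnects 2 from 8 — these are bridges.
In total 7 edges are bridges.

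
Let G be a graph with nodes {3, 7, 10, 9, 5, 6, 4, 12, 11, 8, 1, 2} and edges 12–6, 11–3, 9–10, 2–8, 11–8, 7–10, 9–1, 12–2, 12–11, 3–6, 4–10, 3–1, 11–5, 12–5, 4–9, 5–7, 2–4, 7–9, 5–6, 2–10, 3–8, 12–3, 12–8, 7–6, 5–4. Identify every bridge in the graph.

The edges on the cycle 12-11-8-3-12 are not bridges since each lies on that cycle.
Every edge lies on some cycle, so there are no bridges.

none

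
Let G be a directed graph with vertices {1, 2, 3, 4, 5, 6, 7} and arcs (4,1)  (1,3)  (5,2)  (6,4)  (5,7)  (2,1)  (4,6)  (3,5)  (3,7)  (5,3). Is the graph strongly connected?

No

There is no directed path from 1 to 6, so the graph is not strongly connected.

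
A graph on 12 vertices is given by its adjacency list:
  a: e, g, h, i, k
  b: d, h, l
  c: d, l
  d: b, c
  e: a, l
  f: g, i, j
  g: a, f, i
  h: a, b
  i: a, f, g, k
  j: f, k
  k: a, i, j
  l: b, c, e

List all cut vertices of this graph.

Removing a increases the component count from 1 to 2, so a is a cut vertex.
By contrast removing d leaves 1 component; it is not a cut vertex. No other vertex is a cut vertex either.

a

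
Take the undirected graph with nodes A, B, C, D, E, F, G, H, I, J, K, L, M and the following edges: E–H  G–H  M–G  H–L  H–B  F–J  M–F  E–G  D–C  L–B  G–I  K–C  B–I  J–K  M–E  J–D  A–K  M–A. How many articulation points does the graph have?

1

Removing M increases the component count from 1 to 2, so M is a cut vertex.
By contrast removing B leaves 1 component; it is not a cut vertex. No other vertex is a cut vertex either.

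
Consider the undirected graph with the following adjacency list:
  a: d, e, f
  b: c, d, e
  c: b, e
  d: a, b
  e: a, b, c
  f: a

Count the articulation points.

1

Removing a increases the component count from 1 to 2, so a is a cut vertex.
By contrast removing e leaves 1 component; it is not a cut vertex. No other vertex is a cut vertex either.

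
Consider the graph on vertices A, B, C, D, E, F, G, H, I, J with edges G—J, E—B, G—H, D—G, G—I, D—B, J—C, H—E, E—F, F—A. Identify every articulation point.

E, F, G, J

Removing E increases the component count from 1 to 2, so E is a cut vertex.
Removing F increases the component count from 1 to 2, so F is a cut vertex.
Removing G increases the component count from 1 to 3, so G is a cut vertex.
Likewise J is a cut vertex.
By contrast removing B leaves 1 component; it is not a cut vertex. No other vertex is a cut vertex either.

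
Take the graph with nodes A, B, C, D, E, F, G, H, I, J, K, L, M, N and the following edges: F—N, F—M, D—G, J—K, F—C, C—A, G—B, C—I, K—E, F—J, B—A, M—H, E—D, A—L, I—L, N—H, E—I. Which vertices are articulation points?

Removing F increases the component count from 1 to 2, so F is a cut vertex.
By contrast removing D leaves 1 component; it is not a cut vertex. No other vertex is a cut vertex either.

F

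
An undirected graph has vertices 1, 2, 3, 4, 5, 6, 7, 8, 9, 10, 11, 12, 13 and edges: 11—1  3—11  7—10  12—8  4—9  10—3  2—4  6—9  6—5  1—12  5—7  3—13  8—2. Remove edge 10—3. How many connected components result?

1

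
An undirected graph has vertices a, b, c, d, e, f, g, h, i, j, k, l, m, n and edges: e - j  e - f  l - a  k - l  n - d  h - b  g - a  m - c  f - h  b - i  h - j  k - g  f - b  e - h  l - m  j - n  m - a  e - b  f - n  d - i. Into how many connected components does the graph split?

2

Starting from a we can reach a, c, g, k, l, m. That is one component of size 6.
Starting from b we can reach b, d, e, f, h, i, j, n. That is one component of size 8.
Total: 2 components.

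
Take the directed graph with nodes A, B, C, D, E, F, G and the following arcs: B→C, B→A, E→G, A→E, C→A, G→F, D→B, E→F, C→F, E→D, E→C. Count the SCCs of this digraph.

3

{A, B, C, D, E} are all mutually reachable — one SCC of size 5.
{F} is an SCC by itself.
{G} is an SCC by itself.
That gives 3 strongly connected components.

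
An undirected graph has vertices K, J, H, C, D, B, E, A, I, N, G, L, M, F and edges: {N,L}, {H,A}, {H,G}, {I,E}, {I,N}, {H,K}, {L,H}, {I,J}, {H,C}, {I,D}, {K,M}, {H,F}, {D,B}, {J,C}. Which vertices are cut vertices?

Removing D increases the component count from 1 to 2, so D is a cut vertex.
Removing H increases the component count from 1 to 5, so H is a cut vertex.
Removing I increases the component count from 1 to 3, so I is a cut vertex.
Likewise K is a cut vertex.
By contrast removing N leaves 1 component; it is not a cut vertex. No other vertex is a cut vertex either.

D, H, I, K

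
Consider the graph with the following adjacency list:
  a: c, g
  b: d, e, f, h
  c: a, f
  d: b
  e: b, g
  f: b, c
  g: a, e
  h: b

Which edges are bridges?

b-d, b-h

The edges on the cycle b-f-c-a-g-e-b are not bridges since each lies on that cycle.
But removing b-d disconnects b from d; removing b-h disconnects b from h — these are bridges.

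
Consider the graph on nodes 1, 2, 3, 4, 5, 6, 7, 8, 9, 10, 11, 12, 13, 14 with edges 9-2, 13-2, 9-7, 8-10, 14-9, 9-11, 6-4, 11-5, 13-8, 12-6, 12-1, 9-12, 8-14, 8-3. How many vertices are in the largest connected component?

14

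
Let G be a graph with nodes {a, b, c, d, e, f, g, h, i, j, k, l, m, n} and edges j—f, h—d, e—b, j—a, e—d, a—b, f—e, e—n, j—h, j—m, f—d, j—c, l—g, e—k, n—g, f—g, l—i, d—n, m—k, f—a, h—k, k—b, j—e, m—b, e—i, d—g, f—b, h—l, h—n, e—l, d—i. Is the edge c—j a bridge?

Removing c—j leaves no path between c and j: the component count goes from 1 to 2. So it is a bridge.

Yes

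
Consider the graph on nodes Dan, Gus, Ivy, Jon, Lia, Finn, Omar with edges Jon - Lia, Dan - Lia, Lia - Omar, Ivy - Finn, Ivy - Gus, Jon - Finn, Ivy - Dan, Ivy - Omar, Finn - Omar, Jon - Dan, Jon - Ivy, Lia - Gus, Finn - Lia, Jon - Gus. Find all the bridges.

none

The edges on the cycle Jon-Ivy-Gus-Jon are not bridges since each lies on that cycle.
Every edge lies on some cycle, so there are no bridges.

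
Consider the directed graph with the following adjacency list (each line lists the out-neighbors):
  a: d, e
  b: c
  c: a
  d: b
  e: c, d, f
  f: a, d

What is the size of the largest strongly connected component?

6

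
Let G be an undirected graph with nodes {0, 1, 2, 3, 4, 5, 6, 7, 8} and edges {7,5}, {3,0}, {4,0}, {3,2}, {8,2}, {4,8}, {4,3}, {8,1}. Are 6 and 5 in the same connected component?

No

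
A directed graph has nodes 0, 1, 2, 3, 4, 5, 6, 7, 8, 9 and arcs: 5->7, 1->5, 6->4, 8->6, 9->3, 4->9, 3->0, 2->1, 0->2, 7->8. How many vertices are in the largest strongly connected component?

{0, 1, 2, 3, 4, 5, 6, 7, 8, 9} are all mutually reachable — one SCC of size 10.
The largest has 10 vertices.

10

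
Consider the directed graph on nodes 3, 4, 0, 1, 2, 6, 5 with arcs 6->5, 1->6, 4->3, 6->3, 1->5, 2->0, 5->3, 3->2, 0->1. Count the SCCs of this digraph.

{0, 1, 2, 3, 5, 6} are all mutually reachable — one SCC of size 6.
{4} is an SCC by itself.
That gives 2 strongly connected components.

2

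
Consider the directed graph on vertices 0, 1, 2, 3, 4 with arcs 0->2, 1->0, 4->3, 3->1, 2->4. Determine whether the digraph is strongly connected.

From 1 we can reach every vertex (0, 1, 2, 3, 4), and every vertex can reach 1 (0, 1, 2, 3, 4). So the whole graph is one strongly connected component.

Yes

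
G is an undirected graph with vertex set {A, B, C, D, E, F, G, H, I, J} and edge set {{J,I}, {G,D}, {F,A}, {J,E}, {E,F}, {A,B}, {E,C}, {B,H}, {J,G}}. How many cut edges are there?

9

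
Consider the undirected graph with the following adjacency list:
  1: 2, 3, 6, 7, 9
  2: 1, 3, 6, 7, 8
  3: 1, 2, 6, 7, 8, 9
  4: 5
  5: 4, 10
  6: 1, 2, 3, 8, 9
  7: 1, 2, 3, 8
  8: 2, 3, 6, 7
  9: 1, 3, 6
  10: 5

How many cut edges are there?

The edges on the cycle 6-8-7-3-6 are not bridges since each lies on that cycle.
But removing 5-4 disconnects 5 from 4; removing 5-10 disconnects 5 from 10 — these are bridges.
That makes 2 bridges.

2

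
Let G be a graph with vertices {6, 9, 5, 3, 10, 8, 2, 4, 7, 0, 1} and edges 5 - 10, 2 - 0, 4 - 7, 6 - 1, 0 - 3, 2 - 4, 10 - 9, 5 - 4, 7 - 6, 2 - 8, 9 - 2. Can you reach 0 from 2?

Yes

From 2 we can reach 0, 1, 2, 3, 4, 5, 6, 7, 8, 9, 10, which includes 0.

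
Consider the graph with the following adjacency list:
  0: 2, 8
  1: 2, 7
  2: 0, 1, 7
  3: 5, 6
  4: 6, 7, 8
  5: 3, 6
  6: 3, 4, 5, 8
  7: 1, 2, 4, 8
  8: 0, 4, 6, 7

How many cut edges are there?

0

The edges on the cycle 6-3-5-6 are not bridges since each lies on that cycle.
Every edge lies on some cycle, so there are no bridges.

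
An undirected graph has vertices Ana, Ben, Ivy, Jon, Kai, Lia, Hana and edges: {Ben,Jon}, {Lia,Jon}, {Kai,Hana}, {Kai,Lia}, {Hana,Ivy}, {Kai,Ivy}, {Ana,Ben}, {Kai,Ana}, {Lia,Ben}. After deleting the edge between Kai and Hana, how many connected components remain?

Kai and Hana are still connected via Kai-Ivy-Hana, so the component count stays at 1.

1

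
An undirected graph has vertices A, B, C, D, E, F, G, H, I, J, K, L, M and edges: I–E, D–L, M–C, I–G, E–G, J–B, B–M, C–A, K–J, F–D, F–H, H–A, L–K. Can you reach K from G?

The component containing G is {E, G, I}, and K is not in it.

No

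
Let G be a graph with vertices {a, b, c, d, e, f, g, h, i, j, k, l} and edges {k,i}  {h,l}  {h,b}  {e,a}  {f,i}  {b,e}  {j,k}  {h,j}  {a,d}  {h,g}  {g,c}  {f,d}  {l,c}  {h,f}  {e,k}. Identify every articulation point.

h

Removing h increases the component count from 1 to 2, so h is a cut vertex.
By contrast removing c leaves 1 component; it is not a cut vertex. No other vertex is a cut vertex either.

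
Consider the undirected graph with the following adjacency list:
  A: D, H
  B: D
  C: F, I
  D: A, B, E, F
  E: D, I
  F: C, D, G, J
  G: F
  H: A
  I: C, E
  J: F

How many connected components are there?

1

Starting from A we can reach A, B, C, D, E, F, G, H, I, J. That is one component of size 10.
Total: 1 component.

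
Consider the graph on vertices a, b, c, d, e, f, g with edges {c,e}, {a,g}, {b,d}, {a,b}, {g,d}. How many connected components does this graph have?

f is isolated — a component by itself.
Starting from c we can reach c, e. That is one component of size 2.
Starting from a we can reach a, b, d, g. That is one component of size 4.
Total: 3 components.

3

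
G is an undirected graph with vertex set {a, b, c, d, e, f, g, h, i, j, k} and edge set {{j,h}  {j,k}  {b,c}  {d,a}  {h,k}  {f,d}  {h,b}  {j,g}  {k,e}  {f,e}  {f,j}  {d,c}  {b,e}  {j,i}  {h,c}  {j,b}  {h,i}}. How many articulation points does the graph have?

2

Removing d increases the component count from 1 to 2, so d is a cut vertex.
Removing j increases the component count from 1 to 2, so j is a cut vertex.
By contrast removing b leaves 1 component; it is not a cut vertex. No other vertex is a cut vertex either.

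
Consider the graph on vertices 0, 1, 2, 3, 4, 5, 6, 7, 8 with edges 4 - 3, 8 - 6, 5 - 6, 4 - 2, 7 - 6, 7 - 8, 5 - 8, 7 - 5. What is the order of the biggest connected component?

1 is isolated — a component by itself.
0 is isolated — a component by itself.
Starting from 2 we can reach 2, 3, 4. That is one component of size 3.
Starting from 5 we can reach 5, 6, 7, 8. That is one component of size 4.
The largest has 4 vertices.

4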